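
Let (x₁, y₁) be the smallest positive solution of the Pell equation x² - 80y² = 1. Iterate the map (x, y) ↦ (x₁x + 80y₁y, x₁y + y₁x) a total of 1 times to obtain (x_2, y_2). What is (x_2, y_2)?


Step 1: Find the fundamental solution (x₁, y₁) of x² - 80y² = 1.
  Expand √80 as a continued fraction. a₀ = ⌊√80⌋ = 8; iterate m_{k+1} = d_k·a_k − m_k, d_{k+1} = (80 − m_{k+1}²)/d_k, a_{k+1} = ⌊(a₀ + m_{k+1})/d_{k+1}⌋ (starting m₀ = 0, d₀ = 1), with convergents p_k = a_k·p_{k-1} + p_{k-2}, q_k = a_k·q_{k-1} + q_{k-2} (p₋₁ = 1, q₋₁ = 0):
  k = 0: a₀ = 8; p₀/q₀ = 8/1; p₀² − 80·q₀² = 64 − 80 = -16.
  k = 1: m = 8, d = 16, a = ⌊(8 + 8)/16⌋ = 1; p/q = (1·8 + 1)/(1·1 + 0) = 9/1; p² − 80·q² = 81 − 80 = 1.
  The first convergent with p² − 80·q² = 1 gives the fundamental solution (x₁, y₁) = (9, 1).
Step 2: Apply the recurrence (x_{n+1}, y_{n+1}) = (x₁x_n + 80y₁y_n, x₁y_n + y₁x_n) repeatedly.
  From (x_1, y_1) = (9, 1): x_2 = 9·9 + 80·1·1 = 161; y_2 = 9·1 + 1·9 = 18.
Step 3: Verify x_2² - 80·y_2² = 25921 - 25920 = 1 (should be 1). ✓

(x_1, y_1) = (9, 1); (x_2, y_2) = (161, 18).


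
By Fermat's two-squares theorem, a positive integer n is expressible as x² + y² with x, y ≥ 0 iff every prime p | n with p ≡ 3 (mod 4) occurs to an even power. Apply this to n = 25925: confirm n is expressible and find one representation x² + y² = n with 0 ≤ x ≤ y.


Step 1: Factor n = 25925 = 5^2 · 17 · 61.
Step 2: Check the mod-4 condition on each prime factor: 5 ≡ 1 (mod 4), exponent 2; 17 ≡ 1 (mod 4), exponent 1; 61 ≡ 1 (mod 4), exponent 1.
All primes ≡ 3 (mod 4) appear to even exponent (or don't appear), so by the two-squares theorem n IS expressible as a sum of two squares.
Step 3: Build a representation. Group n = k² · m with k = 5 and m = 17 · 61 = 1037 (a product of primes ≡ 1 (mod 4)); a representation of m scales to one of n via (k·x)² + (k·y)² = k²(x² + y²). Each prime p ≡ 1 (mod 4) is itself a sum of two squares; find a² by testing p − a² for a perfect square:
  17: 17 − 1² = 16 = 4² ⇒ 17 = 1² + 4².
  61: 61 − 1² = 60, 61 − 2² = 57, 61 − 3² = 52, 61 − 4² = 45, 61 − 5² = 36 = 6² ⇒ 61 = 5² + 6².
  Combine using the Brahmagupta–Fibonacci identity (a² + b²)(c² + d²) = (ac − bd)² + (ad + bc)² = (ac + bd)² + (ad − bc)²:
  17 · 61 = 1037: from (1² + 4²)(5² + 6²), take (1·5 − 4·6, 1·6 + 4·5) = (5 − 24, 6 + 20) = (-19, 26); dropping signs (only squares matter) gives (19, 26); check 19² + 26² = 361 + 676 = 1037 ✓.
  Scale by k = 5: (5·19, 5·26) = (95, 130).
Step 4: Order so x ≤ y and verify: 95² + 130² = 9025 + 16900 = 25925 = n. ✓

n = 25925 = 95² + 130² (one valid representation with x ≤ y).


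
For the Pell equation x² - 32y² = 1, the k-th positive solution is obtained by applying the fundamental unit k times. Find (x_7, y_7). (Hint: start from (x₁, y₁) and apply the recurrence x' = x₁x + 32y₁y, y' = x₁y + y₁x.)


Step 1: Find the fundamental solution (x₁, y₁) of x² - 32y² = 1.
  Expand √32 as a continued fraction. a₀ = ⌊√32⌋ = 5; iterate m_{k+1} = d_k·a_k − m_k, d_{k+1} = (32 − m_{k+1}²)/d_k, a_{k+1} = ⌊(a₀ + m_{k+1})/d_{k+1}⌋ (starting m₀ = 0, d₀ = 1), with convergents p_k = a_k·p_{k-1} + p_{k-2}, q_k = a_k·q_{k-1} + q_{k-2} (p₋₁ = 1, q₋₁ = 0):
  k = 0: a₀ = 5; p₀/q₀ = 5/1; p₀² − 32·q₀² = 25 − 32 = -7.
  k = 1: m = 5, d = 7, a = ⌊(5 + 5)/7⌋ = 1; p/q = (1·5 + 1)/(1·1 + 0) = 6/1; p² − 32·q² = 36 − 32 = 4.
  k = 2: m = 2, d = 4, a = ⌊(5 + 2)/4⌋ = 1; p/q = (1·6 + 5)/(1·1 + 1) = 11/2; p² − 32·q² = 121 − 128 = -7.
  k = 3: m = 2, d = 7, a = ⌊(5 + 2)/7⌋ = 1; p/q = (1·11 + 6)/(1·2 + 1) = 17/3; p² − 32·q² = 289 − 288 = 1.
  The first convergent with p² − 32·q² = 1 gives the fundamental solution (x₁, y₁) = (17, 3).
Step 2: Apply the recurrence (x_{n+1}, y_{n+1}) = (x₁x_n + 32y₁y_n, x₁y_n + y₁x_n) repeatedly.
  From (x_1, y_1) = (17, 3): x_2 = 17·17 + 32·3·3 = 577; y_2 = 17·3 + 3·17 = 102.
  From (x_2, y_2) = (577, 102): x_3 = 17·577 + 32·3·102 = 19601; y_3 = 17·102 + 3·577 = 3465.
  From (x_3, y_3) = (19601, 3465): x_4 = 17·19601 + 32·3·3465 = 665857; y_4 = 17·3465 + 3·19601 = 117708.
  From (x_4, y_4) = (665857, 117708): x_5 = 17·665857 + 32·3·117708 = 22619537; y_5 = 17·117708 + 3·665857 = 3998607.
  From (x_5, y_5) = (22619537, 3998607): x_6 = 17·22619537 + 32·3·3998607 = 768398401; y_6 = 17·3998607 + 3·22619537 = 135834930.
  From (x_6, y_6) = (768398401, 135834930): x_7 = 17·768398401 + 32·3·135834930 = 26102926097; y_7 = 17·135834930 + 3·768398401 = 4614389013.
Step 3: Verify x_7² - 32·y_7² = 681362750825443653409 - 681362750825443653408 = 1 (should be 1). ✓

(x_1, y_1) = (17, 3); (x_7, y_7) = (26102926097, 4614389013).


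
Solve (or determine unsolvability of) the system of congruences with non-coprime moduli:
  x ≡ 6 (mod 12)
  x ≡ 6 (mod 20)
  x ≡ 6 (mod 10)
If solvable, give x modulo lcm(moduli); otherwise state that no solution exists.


Moduli 12, 20, 10 are not pairwise coprime, so CRT works modulo lcm(m_i) when all pairwise compatibility conditions hold.
Pairwise compatibility: gcd(m_i, m_j) must divide a_i - a_j for every pair.
Merge one congruence at a time:
  Start: x ≡ 6 (mod 12).
  Combine with x ≡ 6 (mod 20): gcd(12, 20) = 4; 6 - 6 = 0, which IS divisible by 4, so compatible.
    Write x = 6 + 12·t and substitute into x ≡ 6 (mod 20): 12·t ≡ 6 − 6 = 0 (mod 20).
    Divide the congruence (and modulus) by g = 4: 3·t ≡ 0 (mod 5).
    The inverse of 3 mod 5 is 2 (since 3·2 = 6 = 1·5 + 1), so t ≡ 2·0 = 0 ≡ 0 (mod 5).
    Then x = 6 + 12·0 = 6, valid modulo lcm(12, 20) = 60: x ≡ 6 (mod 60).
  Combine with x ≡ 6 (mod 10): gcd(60, 10) = 10; 6 - 6 = 0, which IS divisible by 10, so compatible.
    Write x = 6 + 60·t and substitute into x ≡ 6 (mod 10): 60·t ≡ 6 − 6 = 0 (mod 10).
    Divide the congruence (and modulus) by g = 10: 6·t ≡ 0 (mod 1).
    Modulo 1 every t works; take t = 0.
    Then x = 6 + 60·0 = 6, valid modulo lcm(60, 10) = 60: x ≡ 6 (mod 60).
Verify: 6 mod 12 = 6, 6 mod 20 = 6, 6 mod 10 = 6.

x ≡ 6 (mod 60).


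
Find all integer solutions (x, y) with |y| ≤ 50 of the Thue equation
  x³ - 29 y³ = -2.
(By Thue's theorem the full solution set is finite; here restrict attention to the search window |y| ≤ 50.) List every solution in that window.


The equation is x³ - 29y³ = -2. For fixed y, x³ = 29·y³ − 2, so a solution requires the RHS to be a perfect cube.
Strategy: iterate y from -50 to 50, compute RHS = 29·y³ − 2, and check whether it is a (positive or negative) perfect cube.
Check small values of y:
  y = 0: RHS = -2 is not a perfect cube.
  y = 1: RHS = 27 = (3)³ ⇒ x = 3 works.
  y = -1: RHS = -31 is not a perfect cube.
  y = 2: RHS = 230 is not a perfect cube.
  y = -2: RHS = -234 is not a perfect cube.
  y = 3: RHS = 781 is not a perfect cube.
  y = -3: RHS = -785 is not a perfect cube.
Continuing the search up to |y| = 50 finds no further solutions beyond those listed.
Collected solutions: (3, 1).

Solutions (with |y| ≤ 50): (3, 1).


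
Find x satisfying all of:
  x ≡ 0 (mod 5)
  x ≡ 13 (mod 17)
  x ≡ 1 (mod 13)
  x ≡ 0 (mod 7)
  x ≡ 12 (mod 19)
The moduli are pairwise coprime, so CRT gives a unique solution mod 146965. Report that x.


Product of moduli M = 5 · 17 · 13 · 7 · 19 = 146965.
Merge one congruence at a time:
  Start: x ≡ 0 (mod 5).
  Combine with x ≡ 13 (mod 17); new modulus lcm = 85.
    Write x = 0 + 5·t and substitute into x ≡ 13 (mod 17): 5·t ≡ 13 − 0 = 13 (mod 17).
    The inverse of 5 mod 17 is 7 (since 5·7 = 35 = 2·17 + 1), so t ≡ 7·13 = 91 ≡ 6 (mod 17).
    Then x = 0 + 5·6 = 30, valid modulo lcm(5, 17) = 85: x ≡ 30 (mod 85).
  Combine with x ≡ 1 (mod 13); new modulus lcm = 1105.
    Write x = 30 + 85·t and substitute into x ≡ 1 (mod 13): 85·t ≡ 1 − 30 = -29 (mod 13).
    Reduce coefficients mod 13: 7·t ≡ 10 (mod 13).
    The inverse of 7 mod 13 is 2 (since 7·2 = 14 = 1·13 + 1), so t ≡ 2·10 = 20 ≡ 7 (mod 13).
    Then x = 30 + 85·7 = 625, valid modulo lcm(85, 13) = 1105: x ≡ 625 (mod 1105).
  Combine with x ≡ 0 (mod 7); new modulus lcm = 7735.
    Write x = 625 + 1105·t and substitute into x ≡ 0 (mod 7): 1105·t ≡ 0 − 625 = -625 (mod 7).
    Reduce coefficients mod 7: 6·t ≡ 5 (mod 7).
    The inverse of 6 mod 7 is 6 (since 6·6 = 36 = 5·7 + 1), so t ≡ 6·5 = 30 ≡ 2 (mod 7).
    Then x = 625 + 1105·2 = 2835, valid modulo lcm(1105, 7) = 7735: x ≡ 2835 (mod 7735).
  Combine with x ≡ 12 (mod 19); new modulus lcm = 146965.
    Write x = 2835 + 7735·t and substitute into x ≡ 12 (mod 19): 7735·t ≡ 12 − 2835 = -2823 (mod 19).
    Reduce coefficients mod 19: 2·t ≡ 8 (mod 19).
    The inverse of 2 mod 19 is 10 (since 2·10 = 20 = 1·19 + 1), so t ≡ 10·8 = 80 ≡ 4 (mod 19).
    Then x = 2835 + 7735·4 = 33775, valid modulo lcm(7735, 19) = 146965: x ≡ 33775 (mod 146965).
Verify against each original: 33775 mod 5 = 0, 33775 mod 17 = 13, 33775 mod 13 = 1, 33775 mod 7 = 0, 33775 mod 19 = 12.

x ≡ 33775 (mod 146965).


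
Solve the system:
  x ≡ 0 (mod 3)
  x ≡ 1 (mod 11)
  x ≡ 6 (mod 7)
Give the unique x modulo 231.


Moduli 3, 11, 7 are pairwise coprime; by CRT there is a unique solution modulo M = 3 · 11 · 7 = 231.
Solve pairwise, accumulating the modulus:
  Start with x ≡ 0 (mod 3).
  Combine with x ≡ 1 (mod 11): since gcd(3, 11) = 1, we get a unique residue mod 33.
    Write x = 0 + 3·t and substitute into x ≡ 1 (mod 11): 3·t ≡ 1 − 0 = 1 (mod 11).
    The inverse of 3 mod 11 is 4 (since 3·4 = 12 = 1·11 + 1), so t ≡ 4·1 = 4 ≡ 4 (mod 11).
    Then x = 0 + 3·4 = 12, valid modulo lcm(3, 11) = 33: x ≡ 12 (mod 33).
  Combine with x ≡ 6 (mod 7): since gcd(33, 7) = 1, we get a unique residue mod 231.
    Write x = 12 + 33·t and substitute into x ≡ 6 (mod 7): 33·t ≡ 6 − 12 = -6 (mod 7).
    Reduce coefficients mod 7: 5·t ≡ 1 (mod 7).
    The inverse of 5 mod 7 is 3 (since 5·3 = 15 = 2·7 + 1), so t ≡ 3·1 = 3 ≡ 3 (mod 7).
    Then x = 12 + 33·3 = 111, valid modulo lcm(33, 7) = 231: x ≡ 111 (mod 231).
Verify: 111 mod 3 = 0 ✓, 111 mod 11 = 1 ✓, 111 mod 7 = 6 ✓.

x ≡ 111 (mod 231).


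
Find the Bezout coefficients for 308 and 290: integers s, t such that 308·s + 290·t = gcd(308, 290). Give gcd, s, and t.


Euclidean algorithm on (308, 290) — divide until remainder is 0:
  308 = 1 · 290 + 18
  290 = 16 · 18 + 2
  18 = 9 · 2 + 0
gcd(308, 290) = 2.
Track Bezout coefficients alongside the remainders: start with r₀ = 308 = a·1 + b·0 (s = 1, t = 0) and r₁ = 290 = a·0 + b·1 (s = 0, t = 1); each new remainder r_{k+1} = r_{k-1} − q_k·r_k inherits s_{k+1} = s_{k-1} − q_k·s_k, t_{k+1} = t_{k-1} − q_k·t_k, so r_k = a·s_k + b·t_k at every step:
  q = 1: r = 18, s = 1 − 1·0 = 1, t = 0 − 1·1 = -1  (check: 308·1 + 290·(-1) = 18)
  q = 16: r = 2, s = 0 − 16·1 = -16, t = 1 − 16·(-1) = 17  (check: 308·(-16) + 290·17 = 2)
The row with r = 2 (the gcd) gives the Bezout coefficients s = -16, t = 17.
Result: 308 · (-16) + 290 · (17) = 2.

gcd(308, 290) = 2; s = -16, t = 17 (check: 308·(-16) + 290·17 = 2).


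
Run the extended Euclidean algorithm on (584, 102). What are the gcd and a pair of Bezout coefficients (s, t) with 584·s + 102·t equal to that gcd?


Euclidean algorithm on (584, 102) — divide until remainder is 0:
  584 = 5 · 102 + 74
  102 = 1 · 74 + 28
  74 = 2 · 28 + 18
  28 = 1 · 18 + 10
  18 = 1 · 10 + 8
  10 = 1 · 8 + 2
  8 = 4 · 2 + 0
gcd(584, 102) = 2.
Track Bezout coefficients alongside the remainders: start with r₀ = 584 = a·1 + b·0 (s = 1, t = 0) and r₁ = 102 = a·0 + b·1 (s = 0, t = 1); each new remainder r_{k+1} = r_{k-1} − q_k·r_k inherits s_{k+1} = s_{k-1} − q_k·s_k, t_{k+1} = t_{k-1} − q_k·t_k, so r_k = a·s_k + b·t_k at every step:
  q = 5: r = 74, s = 1 − 5·0 = 1, t = 0 − 5·1 = -5  (check: 584·1 + 102·(-5) = 74)
  q = 1: r = 28, s = 0 − 1·1 = -1, t = 1 − 1·(-5) = 6  (check: 584·(-1) + 102·6 = 28)
  q = 2: r = 18, s = 1 − 2·(-1) = 3, t = -5 − 2·6 = -17  (check: 584·3 + 102·(-17) = 18)
  q = 1: r = 10, s = -1 − 1·3 = -4, t = 6 − 1·(-17) = 23  (check: 584·(-4) + 102·23 = 10)
  q = 1: r = 8, s = 3 − 1·(-4) = 7, t = -17 − 1·23 = -40  (check: 584·7 + 102·(-40) = 8)
  q = 1: r = 2, s = -4 − 1·7 = -11, t = 23 − 1·(-40) = 63  (check: 584·(-11) + 102·63 = 2)
The row with r = 2 (the gcd) gives the Bezout coefficients s = -11, t = 63.
Result: 584 · (-11) + 102 · (63) = 2.

gcd(584, 102) = 2; s = -11, t = 63 (check: 584·(-11) + 102·63 = 2).


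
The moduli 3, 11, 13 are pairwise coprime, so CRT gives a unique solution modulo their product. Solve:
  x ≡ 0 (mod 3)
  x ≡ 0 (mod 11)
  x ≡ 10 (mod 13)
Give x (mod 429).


Moduli 3, 11, 13 are pairwise coprime; by CRT there is a unique solution modulo M = 3 · 11 · 13 = 429.
Solve pairwise, accumulating the modulus:
  Start with x ≡ 0 (mod 3).
  Combine with x ≡ 0 (mod 11): since gcd(3, 11) = 1, we get a unique residue mod 33.
    Write x = 0 + 3·t and substitute into x ≡ 0 (mod 11): 3·t ≡ 0 − 0 = 0 (mod 11).
    The inverse of 3 mod 11 is 4 (since 3·4 = 12 = 1·11 + 1), so t ≡ 4·0 = 0 ≡ 0 (mod 11).
    Then x = 0 + 3·0 = 0, valid modulo lcm(3, 11) = 33: x ≡ 0 (mod 33).
  Combine with x ≡ 10 (mod 13): since gcd(33, 13) = 1, we get a unique residue mod 429.
    Write x = 0 + 33·t and substitute into x ≡ 10 (mod 13): 33·t ≡ 10 − 0 = 10 (mod 13).
    Reduce coefficients mod 13: 7·t ≡ 10 (mod 13).
    The inverse of 7 mod 13 is 2 (since 7·2 = 14 = 1·13 + 1), so t ≡ 2·10 = 20 ≡ 7 (mod 13).
    Then x = 0 + 33·7 = 231, valid modulo lcm(33, 13) = 429: x ≡ 231 (mod 429).
Verify: 231 mod 3 = 0 ✓, 231 mod 11 = 0 ✓, 231 mod 13 = 10 ✓.

x ≡ 231 (mod 429).


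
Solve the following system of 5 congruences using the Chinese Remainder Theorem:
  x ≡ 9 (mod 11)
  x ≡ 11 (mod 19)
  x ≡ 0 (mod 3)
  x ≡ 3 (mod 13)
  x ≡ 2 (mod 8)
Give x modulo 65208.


Product of moduli M = 11 · 19 · 3 · 13 · 8 = 65208.
Merge one congruence at a time:
  Start: x ≡ 9 (mod 11).
  Combine with x ≡ 11 (mod 19); new modulus lcm = 209.
    Write x = 9 + 11·t and substitute into x ≡ 11 (mod 19): 11·t ≡ 11 − 9 = 2 (mod 19).
    The inverse of 11 mod 19 is 7 (since 11·7 = 77 = 4·19 + 1), so t ≡ 7·2 = 14 ≡ 14 (mod 19).
    Then x = 9 + 11·14 = 163, valid modulo lcm(11, 19) = 209: x ≡ 163 (mod 209).
  Combine with x ≡ 0 (mod 3); new modulus lcm = 627.
    Write x = 163 + 209·t and substitute into x ≡ 0 (mod 3): 209·t ≡ 0 − 163 = -163 (mod 3).
    Reduce coefficients mod 3: 2·t ≡ 2 (mod 3).
    The inverse of 2 mod 3 is 2 (since 2·2 = 4 = 1·3 + 1), so t ≡ 2·2 = 4 ≡ 1 (mod 3).
    Then x = 163 + 209·1 = 372, valid modulo lcm(209, 3) = 627: x ≡ 372 (mod 627).
  Combine with x ≡ 3 (mod 13); new modulus lcm = 8151.
    Write x = 372 + 627·t and substitute into x ≡ 3 (mod 13): 627·t ≡ 3 − 372 = -369 (mod 13).
    Reduce coefficients mod 13: 3·t ≡ 8 (mod 13).
    The inverse of 3 mod 13 is 9 (since 3·9 = 27 = 2·13 + 1), so t ≡ 9·8 = 72 ≡ 7 (mod 13).
    Then x = 372 + 627·7 = 4761, valid modulo lcm(627, 13) = 8151: x ≡ 4761 (mod 8151).
  Combine with x ≡ 2 (mod 8); new modulus lcm = 65208.
    Write x = 4761 + 8151·t and substitute into x ≡ 2 (mod 8): 8151·t ≡ 2 − 4761 = -4759 (mod 8).
    Reduce coefficients mod 8: 7·t ≡ 1 (mod 8).
    The inverse of 7 mod 8 is 7 (since 7·7 = 49 = 6·8 + 1), so t ≡ 7·1 = 7 ≡ 7 (mod 8).
    Then x = 4761 + 8151·7 = 61818, valid modulo lcm(8151, 8) = 65208: x ≡ 61818 (mod 65208).
Verify against each original: 61818 mod 11 = 9, 61818 mod 19 = 11, 61818 mod 3 = 0, 61818 mod 13 = 3, 61818 mod 8 = 2.

x ≡ 61818 (mod 65208).


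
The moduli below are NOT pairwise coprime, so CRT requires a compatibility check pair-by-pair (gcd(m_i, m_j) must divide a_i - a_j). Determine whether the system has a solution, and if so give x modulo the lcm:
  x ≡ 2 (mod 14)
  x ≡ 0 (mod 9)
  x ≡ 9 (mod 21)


Moduli 14, 9, 21 are not pairwise coprime, so CRT works modulo lcm(m_i) when all pairwise compatibility conditions hold.
Pairwise compatibility: gcd(m_i, m_j) must divide a_i - a_j for every pair.
Merge one congruence at a time:
  Start: x ≡ 2 (mod 14).
  Combine with x ≡ 0 (mod 9): gcd(14, 9) = 1; 0 - 2 = -2, which IS divisible by 1, so compatible.
    Write x = 2 + 14·t and substitute into x ≡ 0 (mod 9): 14·t ≡ 0 − 2 = -2 (mod 9).
    Reduce coefficients mod 9: 5·t ≡ 7 (mod 9).
    The inverse of 5 mod 9 is 2 (since 5·2 = 10 = 1·9 + 1), so t ≡ 2·7 = 14 ≡ 5 (mod 9).
    Then x = 2 + 14·5 = 72, valid modulo lcm(14, 9) = 126: x ≡ 72 (mod 126).
  Combine with x ≡ 9 (mod 21): gcd(126, 21) = 21; 9 - 72 = -63, which IS divisible by 21, so compatible.
    Write x = 72 + 126·t and substitute into x ≡ 9 (mod 21): 126·t ≡ 9 − 72 = -63 (mod 21).
    Divide the congruence (and modulus) by g = 21: 6·t ≡ -3 (mod 1).
    Modulo 1 every t works; take t = 0.
    Then x = 72 + 126·0 = 72, valid modulo lcm(126, 21) = 126: x ≡ 72 (mod 126).
Verify: 72 mod 14 = 2, 72 mod 9 = 0, 72 mod 21 = 9.

x ≡ 72 (mod 126).


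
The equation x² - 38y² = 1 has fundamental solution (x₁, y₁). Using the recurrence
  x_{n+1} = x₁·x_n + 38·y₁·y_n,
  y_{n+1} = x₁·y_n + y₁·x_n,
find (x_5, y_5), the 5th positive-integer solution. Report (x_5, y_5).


Step 1: Find the fundamental solution (x₁, y₁) of x² - 38y² = 1.
  Expand √38 as a continued fraction. a₀ = ⌊√38⌋ = 6; iterate m_{k+1} = d_k·a_k − m_k, d_{k+1} = (38 − m_{k+1}²)/d_k, a_{k+1} = ⌊(a₀ + m_{k+1})/d_{k+1}⌋ (starting m₀ = 0, d₀ = 1), with convergents p_k = a_k·p_{k-1} + p_{k-2}, q_k = a_k·q_{k-1} + q_{k-2} (p₋₁ = 1, q₋₁ = 0):
  k = 0: a₀ = 6; p₀/q₀ = 6/1; p₀² − 38·q₀² = 36 − 38 = -2.
  k = 1: m = 6, d = 2, a = ⌊(6 + 6)/2⌋ = 6; p/q = (6·6 + 1)/(6·1 + 0) = 37/6; p² − 38·q² = 1369 − 1368 = 1.
  The first convergent with p² − 38·q² = 1 gives the fundamental solution (x₁, y₁) = (37, 6).
Step 2: Apply the recurrence (x_{n+1}, y_{n+1}) = (x₁x_n + 38y₁y_n, x₁y_n + y₁x_n) repeatedly.
  From (x_1, y_1) = (37, 6): x_2 = 37·37 + 38·6·6 = 2737; y_2 = 37·6 + 6·37 = 444.
  From (x_2, y_2) = (2737, 444): x_3 = 37·2737 + 38·6·444 = 202501; y_3 = 37·444 + 6·2737 = 32850.
  From (x_3, y_3) = (202501, 32850): x_4 = 37·202501 + 38·6·32850 = 14982337; y_4 = 37·32850 + 6·202501 = 2430456.
  From (x_4, y_4) = (14982337, 2430456): x_5 = 37·14982337 + 38·6·2430456 = 1108490437; y_5 = 37·2430456 + 6·14982337 = 179820894.
Step 3: Verify x_5² - 38·y_5² = 1228751048920450969 - 1228751048920450968 = 1 (should be 1). ✓

(x_1, y_1) = (37, 6); (x_5, y_5) = (1108490437, 179820894).


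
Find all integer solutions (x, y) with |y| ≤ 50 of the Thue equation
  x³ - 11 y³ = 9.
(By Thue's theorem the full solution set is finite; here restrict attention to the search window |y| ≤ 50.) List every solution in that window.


The equation is x³ - 11y³ = 9. For fixed y, x³ = 11·y³ + 9, so a solution requires the RHS to be a perfect cube.
Strategy: iterate y from -50 to 50, compute RHS = 11·y³ + 9, and check whether it is a (positive or negative) perfect cube.
Check small values of y:
  y = 0: RHS = 9 is not a perfect cube.
  y = 1: RHS = 20 is not a perfect cube.
  y = -1: RHS = -2 is not a perfect cube.
  y = 2: RHS = 97 is not a perfect cube.
  y = -2: RHS = -79 is not a perfect cube.
  y = 3: RHS = 306 is not a perfect cube.
  y = -3: RHS = -288 is not a perfect cube.
Continuing the search up to |y| = 50 finds no solutions either.
No (x, y) in the scanned range satisfies the equation.

No integer solutions with |y| ≤ 50.


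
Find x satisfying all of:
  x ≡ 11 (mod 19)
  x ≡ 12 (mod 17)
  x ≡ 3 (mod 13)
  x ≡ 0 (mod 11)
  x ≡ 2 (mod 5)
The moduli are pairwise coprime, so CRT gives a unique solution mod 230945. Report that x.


Product of moduli M = 19 · 17 · 13 · 11 · 5 = 230945.
Merge one congruence at a time:
  Start: x ≡ 11 (mod 19).
  Combine with x ≡ 12 (mod 17); new modulus lcm = 323.
    Write x = 11 + 19·t and substitute into x ≡ 12 (mod 17): 19·t ≡ 12 − 11 = 1 (mod 17).
    Reduce coefficients mod 17: 2·t ≡ 1 (mod 17).
    The inverse of 2 mod 17 is 9 (since 2·9 = 18 = 1·17 + 1), so t ≡ 9·1 = 9 ≡ 9 (mod 17).
    Then x = 11 + 19·9 = 182, valid modulo lcm(19, 17) = 323: x ≡ 182 (mod 323).
  Combine with x ≡ 3 (mod 13); new modulus lcm = 4199.
    Write x = 182 + 323·t and substitute into x ≡ 3 (mod 13): 323·t ≡ 3 − 182 = -179 (mod 13).
    Reduce coefficients mod 13: 11·t ≡ 3 (mod 13).
    The inverse of 11 mod 13 is 6 (since 11·6 = 66 = 5·13 + 1), so t ≡ 6·3 = 18 ≡ 5 (mod 13).
    Then x = 182 + 323·5 = 1797, valid modulo lcm(323, 13) = 4199: x ≡ 1797 (mod 4199).
  Combine with x ≡ 0 (mod 11); new modulus lcm = 46189.
    Write x = 1797 + 4199·t and substitute into x ≡ 0 (mod 11): 4199·t ≡ 0 − 1797 = -1797 (mod 11).
    Reduce coefficients mod 11: 8·t ≡ 7 (mod 11).
    The inverse of 8 mod 11 is 7 (since 8·7 = 56 = 5·11 + 1), so t ≡ 7·7 = 49 ≡ 5 (mod 11).
    Then x = 1797 + 4199·5 = 22792, valid modulo lcm(4199, 11) = 46189: x ≡ 22792 (mod 46189).
  Combine with x ≡ 2 (mod 5); new modulus lcm = 230945.
    Write x = 22792 + 46189·t and substitute into x ≡ 2 (mod 5): 46189·t ≡ 2 − 22792 = -22790 (mod 5).
    Reduce coefficients mod 5: 4·t ≡ 0 (mod 5).
    The inverse of 4 mod 5 is 4 (since 4·4 = 16 = 3·5 + 1), so t ≡ 4·0 = 0 ≡ 0 (mod 5).
    Then x = 22792 + 46189·0 = 22792, valid modulo lcm(46189, 5) = 230945: x ≡ 22792 (mod 230945).
Verify against each original: 22792 mod 19 = 11, 22792 mod 17 = 12, 22792 mod 13 = 3, 22792 mod 11 = 0, 22792 mod 5 = 2.

x ≡ 22792 (mod 230945).


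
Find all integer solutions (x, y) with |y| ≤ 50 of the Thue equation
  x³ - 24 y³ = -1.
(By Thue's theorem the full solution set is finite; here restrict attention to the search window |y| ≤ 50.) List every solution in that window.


The equation is x³ - 24y³ = -1. For fixed y, x³ = 24·y³ − 1, so a solution requires the RHS to be a perfect cube.
Strategy: iterate y from -50 to 50, compute RHS = 24·y³ − 1, and check whether it is a (positive or negative) perfect cube.
Check small values of y:
  y = 0: RHS = -1 = (-1)³ ⇒ x = -1 works.
  y = 1: RHS = 23 is not a perfect cube.
  y = -1: RHS = -25 is not a perfect cube.
  y = 2: RHS = 191 is not a perfect cube.
  y = -2: RHS = -193 is not a perfect cube.
  y = 3: RHS = 647 is not a perfect cube.
  y = -3: RHS = -649 is not a perfect cube.
Continuing the search up to |y| = 50 finds no further solutions beyond those listed.
Collected solutions: (-1, 0).

Solutions (with |y| ≤ 50): (-1, 0).


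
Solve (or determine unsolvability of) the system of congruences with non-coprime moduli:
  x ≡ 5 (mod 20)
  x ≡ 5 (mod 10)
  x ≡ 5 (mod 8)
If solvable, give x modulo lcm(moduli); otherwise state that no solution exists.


Moduli 20, 10, 8 are not pairwise coprime, so CRT works modulo lcm(m_i) when all pairwise compatibility conditions hold.
Pairwise compatibility: gcd(m_i, m_j) must divide a_i - a_j for every pair.
Merge one congruence at a time:
  Start: x ≡ 5 (mod 20).
  Combine with x ≡ 5 (mod 10): gcd(20, 10) = 10; 5 - 5 = 0, which IS divisible by 10, so compatible.
    Write x = 5 + 20·t and substitute into x ≡ 5 (mod 10): 20·t ≡ 5 − 5 = 0 (mod 10).
    Divide the congruence (and modulus) by g = 10: 2·t ≡ 0 (mod 1).
    Modulo 1 every t works; take t = 0.
    Then x = 5 + 20·0 = 5, valid modulo lcm(20, 10) = 20: x ≡ 5 (mod 20).
  Combine with x ≡ 5 (mod 8): gcd(20, 8) = 4; 5 - 5 = 0, which IS divisible by 4, so compatible.
    Write x = 5 + 20·t and substitute into x ≡ 5 (mod 8): 20·t ≡ 5 − 5 = 0 (mod 8).
    Divide the congruence (and modulus) by g = 4: 5·t ≡ 0 (mod 2).
    Reduce coefficients mod 2: 1·t ≡ 0 (mod 2).
    So t ≡ 0 (mod 2).
    Then x = 5 + 20·0 = 5, valid modulo lcm(20, 8) = 40: x ≡ 5 (mod 40).
Verify: 5 mod 20 = 5, 5 mod 10 = 5, 5 mod 8 = 5.

x ≡ 5 (mod 40).


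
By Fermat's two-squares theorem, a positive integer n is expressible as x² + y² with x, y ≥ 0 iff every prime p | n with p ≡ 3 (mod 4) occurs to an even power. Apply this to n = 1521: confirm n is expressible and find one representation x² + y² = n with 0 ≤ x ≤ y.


Step 1: Factor n = 1521 = 3^2 · 13^2.
Step 2: Check the mod-4 condition on each prime factor: 3 ≡ 3 (mod 4), exponent 2 (must be even); 13 ≡ 1 (mod 4), exponent 2.
All primes ≡ 3 (mod 4) appear to even exponent (or don't appear), so by the two-squares theorem n IS expressible as a sum of two squares.
Step 3: Build a representation. Group n = k² · m with k = 3 and m = 13 · 13 = 169 (a product of primes ≡ 1 (mod 4)); a representation of m scales to one of n via (k·x)² + (k·y)² = k²(x² + y²). Each prime p ≡ 1 (mod 4) is itself a sum of two squares; find a² by testing p − a² for a perfect square:
  13: 13 − 1² = 12, 13 − 2² = 9 = 3² ⇒ 13 = 2² + 3².
  Combine using the Brahmagupta–Fibonacci identity (a² + b²)(c² + d²) = (ac − bd)² + (ad + bc)² = (ac + bd)² + (ad − bc)²:
  13 · 13 = 169: from (2² + 3²)(2² + 3²), take (2·2 − 3·3, 2·3 + 3·2) = (4 − 9, 6 + 6) = (-5, 12); dropping signs (only squares matter) gives (5, 12); check 5² + 12² = 25 + 144 = 169 ✓.
  Scale by k = 3: (3·5, 3·12) = (15, 36).
Step 4: Order so x ≤ y and verify: 15² + 36² = 225 + 1296 = 1521 = n. ✓

n = 1521 = 15² + 36² (one valid representation with x ≤ y).


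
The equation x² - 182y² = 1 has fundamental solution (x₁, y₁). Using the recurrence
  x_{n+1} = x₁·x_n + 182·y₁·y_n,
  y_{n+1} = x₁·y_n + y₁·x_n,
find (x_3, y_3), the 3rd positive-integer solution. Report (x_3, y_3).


Step 1: Find the fundamental solution (x₁, y₁) of x² - 182y² = 1.
  Expand √182 as a continued fraction. a₀ = ⌊√182⌋ = 13; iterate m_{k+1} = d_k·a_k − m_k, d_{k+1} = (182 − m_{k+1}²)/d_k, a_{k+1} = ⌊(a₀ + m_{k+1})/d_{k+1}⌋ (starting m₀ = 0, d₀ = 1), with convergents p_k = a_k·p_{k-1} + p_{k-2}, q_k = a_k·q_{k-1} + q_{k-2} (p₋₁ = 1, q₋₁ = 0):
  k = 0: a₀ = 13; p₀/q₀ = 13/1; p₀² − 182·q₀² = 169 − 182 = -13.
  k = 1: m = 13, d = 13, a = ⌊(13 + 13)/13⌋ = 2; p/q = (2·13 + 1)/(2·1 + 0) = 27/2; p² − 182·q² = 729 − 728 = 1.
  The first convergent with p² − 182·q² = 1 gives the fundamental solution (x₁, y₁) = (27, 2).
Step 2: Apply the recurrence (x_{n+1}, y_{n+1}) = (x₁x_n + 182y₁y_n, x₁y_n + y₁x_n) repeatedly.
  From (x_1, y_1) = (27, 2): x_2 = 27·27 + 182·2·2 = 1457; y_2 = 27·2 + 2·27 = 108.
  From (x_2, y_2) = (1457, 108): x_3 = 27·1457 + 182·2·108 = 78651; y_3 = 27·108 + 2·1457 = 5830.
Step 3: Verify x_3² - 182·y_3² = 6185979801 - 6185979800 = 1 (should be 1). ✓

(x_1, y_1) = (27, 2); (x_3, y_3) = (78651, 5830).


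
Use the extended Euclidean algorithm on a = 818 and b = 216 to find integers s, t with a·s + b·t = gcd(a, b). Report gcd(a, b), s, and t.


Euclidean algorithm on (818, 216) — divide until remainder is 0:
  818 = 3 · 216 + 170
  216 = 1 · 170 + 46
  170 = 3 · 46 + 32
  46 = 1 · 32 + 14
  32 = 2 · 14 + 4
  14 = 3 · 4 + 2
  4 = 2 · 2 + 0
gcd(818, 216) = 2.
Track Bezout coefficients alongside the remainders: start with r₀ = 818 = a·1 + b·0 (s = 1, t = 0) and r₁ = 216 = a·0 + b·1 (s = 0, t = 1); each new remainder r_{k+1} = r_{k-1} − q_k·r_k inherits s_{k+1} = s_{k-1} − q_k·s_k, t_{k+1} = t_{k-1} − q_k·t_k, so r_k = a·s_k + b·t_k at every step:
  q = 3: r = 170, s = 1 − 3·0 = 1, t = 0 − 3·1 = -3  (check: 818·1 + 216·(-3) = 170)
  q = 1: r = 46, s = 0 − 1·1 = -1, t = 1 − 1·(-3) = 4  (check: 818·(-1) + 216·4 = 46)
  q = 3: r = 32, s = 1 − 3·(-1) = 4, t = -3 − 3·4 = -15  (check: 818·4 + 216·(-15) = 32)
  q = 1: r = 14, s = -1 − 1·4 = -5, t = 4 − 1·(-15) = 19  (check: 818·(-5) + 216·19 = 14)
  q = 2: r = 4, s = 4 − 2·(-5) = 14, t = -15 − 2·19 = -53  (check: 818·14 + 216·(-53) = 4)
  q = 3: r = 2, s = -5 − 3·14 = -47, t = 19 − 3·(-53) = 178  (check: 818·(-47) + 216·178 = 2)
The row with r = 2 (the gcd) gives the Bezout coefficients s = -47, t = 178.
Result: 818 · (-47) + 216 · (178) = 2.

gcd(818, 216) = 2; s = -47, t = 178 (check: 818·(-47) + 216·178 = 2).


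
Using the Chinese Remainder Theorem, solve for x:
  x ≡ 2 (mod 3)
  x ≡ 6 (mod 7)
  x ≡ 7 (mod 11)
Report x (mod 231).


Moduli 3, 7, 11 are pairwise coprime; by CRT there is a unique solution modulo M = 3 · 7 · 11 = 231.
Solve pairwise, accumulating the modulus:
  Start with x ≡ 2 (mod 3).
  Combine with x ≡ 6 (mod 7): since gcd(3, 7) = 1, we get a unique residue mod 21.
    Write x = 2 + 3·t and substitute into x ≡ 6 (mod 7): 3·t ≡ 6 − 2 = 4 (mod 7).
    The inverse of 3 mod 7 is 5 (since 3·5 = 15 = 2·7 + 1), so t ≡ 5·4 = 20 ≡ 6 (mod 7).
    Then x = 2 + 3·6 = 20, valid modulo lcm(3, 7) = 21: x ≡ 20 (mod 21).
  Combine with x ≡ 7 (mod 11): since gcd(21, 11) = 1, we get a unique residue mod 231.
    Write x = 20 + 21·t and substitute into x ≡ 7 (mod 11): 21·t ≡ 7 − 20 = -13 (mod 11).
    Reduce coefficients mod 11: 10·t ≡ 9 (mod 11).
    The inverse of 10 mod 11 is 10 (since 10·10 = 100 = 9·11 + 1), so t ≡ 10·9 = 90 ≡ 2 (mod 11).
    Then x = 20 + 21·2 = 62, valid modulo lcm(21, 11) = 231: x ≡ 62 (mod 231).
Verify: 62 mod 3 = 2 ✓, 62 mod 7 = 6 ✓, 62 mod 11 = 7 ✓.

x ≡ 62 (mod 231).


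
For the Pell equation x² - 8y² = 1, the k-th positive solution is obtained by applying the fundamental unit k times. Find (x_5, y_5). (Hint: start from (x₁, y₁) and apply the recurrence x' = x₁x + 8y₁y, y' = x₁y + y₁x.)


Step 1: Find the fundamental solution (x₁, y₁) of x² - 8y² = 1.
  Expand √8 as a continued fraction. a₀ = ⌊√8⌋ = 2; iterate m_{k+1} = d_k·a_k − m_k, d_{k+1} = (8 − m_{k+1}²)/d_k, a_{k+1} = ⌊(a₀ + m_{k+1})/d_{k+1}⌋ (starting m₀ = 0, d₀ = 1), with convergents p_k = a_k·p_{k-1} + p_{k-2}, q_k = a_k·q_{k-1} + q_{k-2} (p₋₁ = 1, q₋₁ = 0):
  k = 0: a₀ = 2; p₀/q₀ = 2/1; p₀² − 8·q₀² = 4 − 8 = -4.
  k = 1: m = 2, d = 4, a = ⌊(2 + 2)/4⌋ = 1; p/q = (1·2 + 1)/(1·1 + 0) = 3/1; p² − 8·q² = 9 − 8 = 1.
  The first convergent with p² − 8·q² = 1 gives the fundamental solution (x₁, y₁) = (3, 1).
Step 2: Apply the recurrence (x_{n+1}, y_{n+1}) = (x₁x_n + 8y₁y_n, x₁y_n + y₁x_n) repeatedly.
  From (x_1, y_1) = (3, 1): x_2 = 3·3 + 8·1·1 = 17; y_2 = 3·1 + 1·3 = 6.
  From (x_2, y_2) = (17, 6): x_3 = 3·17 + 8·1·6 = 99; y_3 = 3·6 + 1·17 = 35.
  From (x_3, y_3) = (99, 35): x_4 = 3·99 + 8·1·35 = 577; y_4 = 3·35 + 1·99 = 204.
  From (x_4, y_4) = (577, 204): x_5 = 3·577 + 8·1·204 = 3363; y_5 = 3·204 + 1·577 = 1189.
Step 3: Verify x_5² - 8·y_5² = 11309769 - 11309768 = 1 (should be 1). ✓

(x_1, y_1) = (3, 1); (x_5, y_5) = (3363, 1189).


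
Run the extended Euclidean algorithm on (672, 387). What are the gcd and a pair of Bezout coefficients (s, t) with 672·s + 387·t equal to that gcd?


Euclidean algorithm on (672, 387) — divide until remainder is 0:
  672 = 1 · 387 + 285
  387 = 1 · 285 + 102
  285 = 2 · 102 + 81
  102 = 1 · 81 + 21
  81 = 3 · 21 + 18
  21 = 1 · 18 + 3
  18 = 6 · 3 + 0
gcd(672, 387) = 3.
Track Bezout coefficients alongside the remainders: start with r₀ = 672 = a·1 + b·0 (s = 1, t = 0) and r₁ = 387 = a·0 + b·1 (s = 0, t = 1); each new remainder r_{k+1} = r_{k-1} − q_k·r_k inherits s_{k+1} = s_{k-1} − q_k·s_k, t_{k+1} = t_{k-1} − q_k·t_k, so r_k = a·s_k + b·t_k at every step:
  q = 1: r = 285, s = 1 − 1·0 = 1, t = 0 − 1·1 = -1  (check: 672·1 + 387·(-1) = 285)
  q = 1: r = 102, s = 0 − 1·1 = -1, t = 1 − 1·(-1) = 2  (check: 672·(-1) + 387·2 = 102)
  q = 2: r = 81, s = 1 − 2·(-1) = 3, t = -1 − 2·2 = -5  (check: 672·3 + 387·(-5) = 81)
  q = 1: r = 21, s = -1 − 1·3 = -4, t = 2 − 1·(-5) = 7  (check: 672·(-4) + 387·7 = 21)
  q = 3: r = 18, s = 3 − 3·(-4) = 15, t = -5 − 3·7 = -26  (check: 672·15 + 387·(-26) = 18)
  q = 1: r = 3, s = -4 − 1·15 = -19, t = 7 − 1·(-26) = 33  (check: 672·(-19) + 387·33 = 3)
The row with r = 3 (the gcd) gives the Bezout coefficients s = -19, t = 33.
Result: 672 · (-19) + 387 · (33) = 3.

gcd(672, 387) = 3; s = -19, t = 33 (check: 672·(-19) + 387·33 = 3).


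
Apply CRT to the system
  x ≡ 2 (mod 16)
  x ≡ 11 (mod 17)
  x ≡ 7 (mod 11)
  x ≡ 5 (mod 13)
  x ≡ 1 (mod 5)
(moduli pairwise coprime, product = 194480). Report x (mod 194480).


Product of moduli M = 16 · 17 · 11 · 13 · 5 = 194480.
Merge one congruence at a time:
  Start: x ≡ 2 (mod 16).
  Combine with x ≡ 11 (mod 17); new modulus lcm = 272.
    Write x = 2 + 16·t and substitute into x ≡ 11 (mod 17): 16·t ≡ 11 − 2 = 9 (mod 17).
    The inverse of 16 mod 17 is 16 (since 16·16 = 256 = 15·17 + 1), so t ≡ 16·9 = 144 ≡ 8 (mod 17).
    Then x = 2 + 16·8 = 130, valid modulo lcm(16, 17) = 272: x ≡ 130 (mod 272).
  Combine with x ≡ 7 (mod 11); new modulus lcm = 2992.
    Write x = 130 + 272·t and substitute into x ≡ 7 (mod 11): 272·t ≡ 7 − 130 = -123 (mod 11).
    Reduce coefficients mod 11: 8·t ≡ 9 (mod 11).
    The inverse of 8 mod 11 is 7 (since 8·7 = 56 = 5·11 + 1), so t ≡ 7·9 = 63 ≡ 8 (mod 11).
    Then x = 130 + 272·8 = 2306, valid modulo lcm(272, 11) = 2992: x ≡ 2306 (mod 2992).
  Combine with x ≡ 5 (mod 13); new modulus lcm = 38896.
    Write x = 2306 + 2992·t and substitute into x ≡ 5 (mod 13): 2992·t ≡ 5 − 2306 = -2301 (mod 13).
    Reduce coefficients mod 13: 2·t ≡ 0 (mod 13).
    The inverse of 2 mod 13 is 7 (since 2·7 = 14 = 1·13 + 1), so t ≡ 7·0 = 0 ≡ 0 (mod 13).
    Then x = 2306 + 2992·0 = 2306, valid modulo lcm(2992, 13) = 38896: x ≡ 2306 (mod 38896).
  Combine with x ≡ 1 (mod 5); new modulus lcm = 194480.
    Write x = 2306 + 38896·t and substitute into x ≡ 1 (mod 5): 38896·t ≡ 1 − 2306 = -2305 (mod 5).
    Reduce coefficients mod 5: 1·t ≡ 0 (mod 5).
    So t ≡ 0 (mod 5).
    Then x = 2306 + 38896·0 = 2306, valid modulo lcm(38896, 5) = 194480: x ≡ 2306 (mod 194480).
Verify against each original: 2306 mod 16 = 2, 2306 mod 17 = 11, 2306 mod 11 = 7, 2306 mod 13 = 5, 2306 mod 5 = 1.

x ≡ 2306 (mod 194480).


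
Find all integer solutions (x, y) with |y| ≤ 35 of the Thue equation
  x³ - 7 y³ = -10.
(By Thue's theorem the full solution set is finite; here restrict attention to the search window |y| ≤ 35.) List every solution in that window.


The equation is x³ - 7y³ = -10. For fixed y, x³ = 7·y³ − 10, so a solution requires the RHS to be a perfect cube.
Strategy: iterate y from -35 to 35, compute RHS = 7·y³ − 10, and check whether it is a (positive or negative) perfect cube.
Check small values of y:
  y = 0: RHS = -10 is not a perfect cube.
  y = 1: RHS = -3 is not a perfect cube.
  y = -1: RHS = -17 is not a perfect cube.
  y = 2: RHS = 46 is not a perfect cube.
  y = -2: RHS = -66 is not a perfect cube.
  y = 3: RHS = 179 is not a perfect cube.
  y = -3: RHS = -199 is not a perfect cube.
Continuing the search up to |y| = 35 finds no solutions either.
No (x, y) in the scanned range satisfies the equation.

No integer solutions with |y| ≤ 35.


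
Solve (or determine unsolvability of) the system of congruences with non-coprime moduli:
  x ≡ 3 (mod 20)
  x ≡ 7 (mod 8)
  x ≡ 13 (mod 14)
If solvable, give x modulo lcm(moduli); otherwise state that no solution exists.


Moduli 20, 8, 14 are not pairwise coprime, so CRT works modulo lcm(m_i) when all pairwise compatibility conditions hold.
Pairwise compatibility: gcd(m_i, m_j) must divide a_i - a_j for every pair.
Merge one congruence at a time:
  Start: x ≡ 3 (mod 20).
  Combine with x ≡ 7 (mod 8): gcd(20, 8) = 4; 7 - 3 = 4, which IS divisible by 4, so compatible.
    Write x = 3 + 20·t and substitute into x ≡ 7 (mod 8): 20·t ≡ 7 − 3 = 4 (mod 8).
    Divide the congruence (and modulus) by g = 4: 5·t ≡ 1 (mod 2).
    Reduce coefficients mod 2: 1·t ≡ 1 (mod 2).
    So t ≡ 1 (mod 2).
    Then x = 3 + 20·1 = 23, valid modulo lcm(20, 8) = 40: x ≡ 23 (mod 40).
  Combine with x ≡ 13 (mod 14): gcd(40, 14) = 2; 13 - 23 = -10, which IS divisible by 2, so compatible.
    Write x = 23 + 40·t and substitute into x ≡ 13 (mod 14): 40·t ≡ 13 − 23 = -10 (mod 14).
    Divide the congruence (and modulus) by g = 2: 20·t ≡ -5 (mod 7).
    Reduce coefficients mod 7: 6·t ≡ 2 (mod 7).
    The inverse of 6 mod 7 is 6 (since 6·6 = 36 = 5·7 + 1), so t ≡ 6·2 = 12 ≡ 5 (mod 7).
    Then x = 23 + 40·5 = 223, valid modulo lcm(40, 14) = 280: x ≡ 223 (mod 280).
Verify: 223 mod 20 = 3, 223 mod 8 = 7, 223 mod 14 = 13.

x ≡ 223 (mod 280).


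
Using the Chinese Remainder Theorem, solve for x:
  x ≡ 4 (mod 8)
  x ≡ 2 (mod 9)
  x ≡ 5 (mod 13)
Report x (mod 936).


Moduli 8, 9, 13 are pairwise coprime; by CRT there is a unique solution modulo M = 8 · 9 · 13 = 936.
Solve pairwise, accumulating the modulus:
  Start with x ≡ 4 (mod 8).
  Combine with x ≡ 2 (mod 9): since gcd(8, 9) = 1, we get a unique residue mod 72.
    Write x = 4 + 8·t and substitute into x ≡ 2 (mod 9): 8·t ≡ 2 − 4 = -2 (mod 9).
    Reduce coefficients mod 9: 8·t ≡ 7 (mod 9).
    The inverse of 8 mod 9 is 8 (since 8·8 = 64 = 7·9 + 1), so t ≡ 8·7 = 56 ≡ 2 (mod 9).
    Then x = 4 + 8·2 = 20, valid modulo lcm(8, 9) = 72: x ≡ 20 (mod 72).
  Combine with x ≡ 5 (mod 13): since gcd(72, 13) = 1, we get a unique residue mod 936.
    Write x = 20 + 72·t and substitute into x ≡ 5 (mod 13): 72·t ≡ 5 − 20 = -15 (mod 13).
    Reduce coefficients mod 13: 7·t ≡ 11 (mod 13).
    The inverse of 7 mod 13 is 2 (since 7·2 = 14 = 1·13 + 1), so t ≡ 2·11 = 22 ≡ 9 (mod 13).
    Then x = 20 + 72·9 = 668, valid modulo lcm(72, 13) = 936: x ≡ 668 (mod 936).
Verify: 668 mod 8 = 4 ✓, 668 mod 9 = 2 ✓, 668 mod 13 = 5 ✓.

x ≡ 668 (mod 936).


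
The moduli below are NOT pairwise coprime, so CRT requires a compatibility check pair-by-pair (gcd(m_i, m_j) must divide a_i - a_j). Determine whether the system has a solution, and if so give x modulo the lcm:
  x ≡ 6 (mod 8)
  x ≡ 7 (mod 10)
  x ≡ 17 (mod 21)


Moduli 8, 10, 21 are not pairwise coprime, so CRT works modulo lcm(m_i) when all pairwise compatibility conditions hold.
Pairwise compatibility: gcd(m_i, m_j) must divide a_i - a_j for every pair.
Merge one congruence at a time:
  Start: x ≡ 6 (mod 8).
  Combine with x ≡ 7 (mod 10): gcd(8, 10) = 2, and 7 - 6 = 1 is NOT divisible by 2.
    ⇒ system is inconsistent (no integer solution).

No solution (the system is inconsistent).


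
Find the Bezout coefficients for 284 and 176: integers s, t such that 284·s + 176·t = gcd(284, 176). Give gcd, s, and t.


Euclidean algorithm on (284, 176) — divide until remainder is 0:
  284 = 1 · 176 + 108
  176 = 1 · 108 + 68
  108 = 1 · 68 + 40
  68 = 1 · 40 + 28
  40 = 1 · 28 + 12
  28 = 2 · 12 + 4
  12 = 3 · 4 + 0
gcd(284, 176) = 4.
Track Bezout coefficients alongside the remainders: start with r₀ = 284 = a·1 + b·0 (s = 1, t = 0) and r₁ = 176 = a·0 + b·1 (s = 0, t = 1); each new remainder r_{k+1} = r_{k-1} − q_k·r_k inherits s_{k+1} = s_{k-1} − q_k·s_k, t_{k+1} = t_{k-1} − q_k·t_k, so r_k = a·s_k + b·t_k at every step:
  q = 1: r = 108, s = 1 − 1·0 = 1, t = 0 − 1·1 = -1  (check: 284·1 + 176·(-1) = 108)
  q = 1: r = 68, s = 0 − 1·1 = -1, t = 1 − 1·(-1) = 2  (check: 284·(-1) + 176·2 = 68)
  q = 1: r = 40, s = 1 − 1·(-1) = 2, t = -1 − 1·2 = -3  (check: 284·2 + 176·(-3) = 40)
  q = 1: r = 28, s = -1 − 1·2 = -3, t = 2 − 1·(-3) = 5  (check: 284·(-3) + 176·5 = 28)
  q = 1: r = 12, s = 2 − 1·(-3) = 5, t = -3 − 1·5 = -8  (check: 284·5 + 176·(-8) = 12)
  q = 2: r = 4, s = -3 − 2·5 = -13, t = 5 − 2·(-8) = 21  (check: 284·(-13) + 176·21 = 4)
The row with r = 4 (the gcd) gives the Bezout coefficients s = -13, t = 21.
Result: 284 · (-13) + 176 · (21) = 4.

gcd(284, 176) = 4; s = -13, t = 21 (check: 284·(-13) + 176·21 = 4).
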